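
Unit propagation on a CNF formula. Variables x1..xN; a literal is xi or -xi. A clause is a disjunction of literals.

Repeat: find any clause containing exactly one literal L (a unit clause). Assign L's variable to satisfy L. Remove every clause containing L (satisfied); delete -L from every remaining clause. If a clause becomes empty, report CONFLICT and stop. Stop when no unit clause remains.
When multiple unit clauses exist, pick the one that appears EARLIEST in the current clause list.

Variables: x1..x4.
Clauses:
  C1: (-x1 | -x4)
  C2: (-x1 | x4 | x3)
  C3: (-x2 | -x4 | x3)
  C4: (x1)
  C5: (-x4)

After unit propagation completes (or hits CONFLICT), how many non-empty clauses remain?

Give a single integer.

unit clause [1] forces x1=T; simplify:
  drop -1 from [-1, -4] -> [-4]
  drop -1 from [-1, 4, 3] -> [4, 3]
  satisfied 1 clause(s); 4 remain; assigned so far: [1]
unit clause [-4] forces x4=F; simplify:
  drop 4 from [4, 3] -> [3]
  satisfied 3 clause(s); 1 remain; assigned so far: [1, 4]
unit clause [3] forces x3=T; simplify:
  satisfied 1 clause(s); 0 remain; assigned so far: [1, 3, 4]

Answer: 0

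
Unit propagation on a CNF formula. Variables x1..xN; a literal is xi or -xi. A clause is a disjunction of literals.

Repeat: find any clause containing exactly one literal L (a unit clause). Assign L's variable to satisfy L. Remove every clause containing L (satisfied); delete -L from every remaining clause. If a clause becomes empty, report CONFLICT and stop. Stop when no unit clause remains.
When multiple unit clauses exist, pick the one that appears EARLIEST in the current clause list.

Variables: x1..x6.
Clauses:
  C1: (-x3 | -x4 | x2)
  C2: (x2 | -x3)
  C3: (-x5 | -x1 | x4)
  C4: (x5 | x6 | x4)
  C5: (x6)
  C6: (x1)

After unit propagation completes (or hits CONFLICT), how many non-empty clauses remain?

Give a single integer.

Answer: 3

Derivation:
unit clause [6] forces x6=T; simplify:
  satisfied 2 clause(s); 4 remain; assigned so far: [6]
unit clause [1] forces x1=T; simplify:
  drop -1 from [-5, -1, 4] -> [-5, 4]
  satisfied 1 clause(s); 3 remain; assigned so far: [1, 6]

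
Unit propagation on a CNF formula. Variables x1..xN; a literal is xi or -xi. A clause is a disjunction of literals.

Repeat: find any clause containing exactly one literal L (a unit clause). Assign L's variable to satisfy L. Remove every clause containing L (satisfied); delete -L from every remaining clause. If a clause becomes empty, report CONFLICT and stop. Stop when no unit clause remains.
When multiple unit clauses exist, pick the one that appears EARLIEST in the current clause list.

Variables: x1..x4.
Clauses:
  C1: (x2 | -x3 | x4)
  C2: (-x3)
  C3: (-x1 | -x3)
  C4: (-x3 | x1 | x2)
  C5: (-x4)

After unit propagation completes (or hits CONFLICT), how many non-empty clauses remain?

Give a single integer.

Answer: 0

Derivation:
unit clause [-3] forces x3=F; simplify:
  satisfied 4 clause(s); 1 remain; assigned so far: [3]
unit clause [-4] forces x4=F; simplify:
  satisfied 1 clause(s); 0 remain; assigned so far: [3, 4]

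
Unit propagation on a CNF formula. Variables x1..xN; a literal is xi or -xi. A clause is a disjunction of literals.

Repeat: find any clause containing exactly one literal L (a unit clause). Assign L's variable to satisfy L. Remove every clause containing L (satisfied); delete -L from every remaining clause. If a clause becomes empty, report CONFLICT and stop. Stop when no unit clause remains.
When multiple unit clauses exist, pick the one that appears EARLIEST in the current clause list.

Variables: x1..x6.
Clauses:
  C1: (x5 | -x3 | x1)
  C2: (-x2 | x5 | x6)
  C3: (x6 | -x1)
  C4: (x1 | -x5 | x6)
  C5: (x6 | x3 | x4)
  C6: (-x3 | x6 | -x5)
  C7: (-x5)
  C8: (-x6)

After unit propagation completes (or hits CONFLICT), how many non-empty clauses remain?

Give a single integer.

unit clause [-5] forces x5=F; simplify:
  drop 5 from [5, -3, 1] -> [-3, 1]
  drop 5 from [-2, 5, 6] -> [-2, 6]
  satisfied 3 clause(s); 5 remain; assigned so far: [5]
unit clause [-6] forces x6=F; simplify:
  drop 6 from [-2, 6] -> [-2]
  drop 6 from [6, -1] -> [-1]
  drop 6 from [6, 3, 4] -> [3, 4]
  satisfied 1 clause(s); 4 remain; assigned so far: [5, 6]
unit clause [-2] forces x2=F; simplify:
  satisfied 1 clause(s); 3 remain; assigned so far: [2, 5, 6]
unit clause [-1] forces x1=F; simplify:
  drop 1 from [-3, 1] -> [-3]
  satisfied 1 clause(s); 2 remain; assigned so far: [1, 2, 5, 6]
unit clause [-3] forces x3=F; simplify:
  drop 3 from [3, 4] -> [4]
  satisfied 1 clause(s); 1 remain; assigned so far: [1, 2, 3, 5, 6]
unit clause [4] forces x4=T; simplify:
  satisfied 1 clause(s); 0 remain; assigned so far: [1, 2, 3, 4, 5, 6]

Answer: 0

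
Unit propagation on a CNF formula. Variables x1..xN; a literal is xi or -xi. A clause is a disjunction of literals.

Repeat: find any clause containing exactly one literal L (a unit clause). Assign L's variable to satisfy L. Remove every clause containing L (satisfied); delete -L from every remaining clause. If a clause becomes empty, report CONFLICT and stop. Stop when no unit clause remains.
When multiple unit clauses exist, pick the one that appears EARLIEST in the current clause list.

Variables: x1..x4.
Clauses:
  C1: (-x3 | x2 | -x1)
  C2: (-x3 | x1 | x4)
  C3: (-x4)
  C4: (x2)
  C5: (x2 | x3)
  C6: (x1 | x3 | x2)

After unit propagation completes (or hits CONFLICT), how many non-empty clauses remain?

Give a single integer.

Answer: 1

Derivation:
unit clause [-4] forces x4=F; simplify:
  drop 4 from [-3, 1, 4] -> [-3, 1]
  satisfied 1 clause(s); 5 remain; assigned so far: [4]
unit clause [2] forces x2=T; simplify:
  satisfied 4 clause(s); 1 remain; assigned so far: [2, 4]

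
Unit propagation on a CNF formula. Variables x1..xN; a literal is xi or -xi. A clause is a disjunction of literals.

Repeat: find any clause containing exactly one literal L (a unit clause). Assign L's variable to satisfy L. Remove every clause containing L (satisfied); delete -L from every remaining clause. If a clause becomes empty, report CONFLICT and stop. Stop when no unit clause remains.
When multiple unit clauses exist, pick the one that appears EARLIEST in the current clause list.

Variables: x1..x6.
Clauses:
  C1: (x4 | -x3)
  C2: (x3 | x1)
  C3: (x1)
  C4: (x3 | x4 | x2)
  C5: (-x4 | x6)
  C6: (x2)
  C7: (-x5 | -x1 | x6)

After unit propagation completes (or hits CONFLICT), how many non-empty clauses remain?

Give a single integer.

unit clause [1] forces x1=T; simplify:
  drop -1 from [-5, -1, 6] -> [-5, 6]
  satisfied 2 clause(s); 5 remain; assigned so far: [1]
unit clause [2] forces x2=T; simplify:
  satisfied 2 clause(s); 3 remain; assigned so far: [1, 2]

Answer: 3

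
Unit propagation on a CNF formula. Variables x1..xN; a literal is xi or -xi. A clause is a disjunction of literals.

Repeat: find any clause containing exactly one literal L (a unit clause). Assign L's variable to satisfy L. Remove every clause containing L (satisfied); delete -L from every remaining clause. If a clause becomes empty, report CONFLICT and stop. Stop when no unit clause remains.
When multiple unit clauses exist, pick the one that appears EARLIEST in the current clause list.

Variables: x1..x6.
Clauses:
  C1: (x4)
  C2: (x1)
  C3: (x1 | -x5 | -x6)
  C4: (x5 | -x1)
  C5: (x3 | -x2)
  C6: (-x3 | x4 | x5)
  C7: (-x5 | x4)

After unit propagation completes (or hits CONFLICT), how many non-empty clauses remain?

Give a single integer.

Answer: 1

Derivation:
unit clause [4] forces x4=T; simplify:
  satisfied 3 clause(s); 4 remain; assigned so far: [4]
unit clause [1] forces x1=T; simplify:
  drop -1 from [5, -1] -> [5]
  satisfied 2 clause(s); 2 remain; assigned so far: [1, 4]
unit clause [5] forces x5=T; simplify:
  satisfied 1 clause(s); 1 remain; assigned so far: [1, 4, 5]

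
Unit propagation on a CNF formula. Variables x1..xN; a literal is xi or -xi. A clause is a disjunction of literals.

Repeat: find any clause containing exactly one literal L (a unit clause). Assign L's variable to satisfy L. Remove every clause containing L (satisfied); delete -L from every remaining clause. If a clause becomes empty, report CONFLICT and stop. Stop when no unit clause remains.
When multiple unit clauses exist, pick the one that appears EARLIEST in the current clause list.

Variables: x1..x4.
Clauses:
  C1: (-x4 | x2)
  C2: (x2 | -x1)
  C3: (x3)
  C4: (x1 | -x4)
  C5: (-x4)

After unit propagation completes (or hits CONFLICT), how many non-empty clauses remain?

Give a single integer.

unit clause [3] forces x3=T; simplify:
  satisfied 1 clause(s); 4 remain; assigned so far: [3]
unit clause [-4] forces x4=F; simplify:
  satisfied 3 clause(s); 1 remain; assigned so far: [3, 4]

Answer: 1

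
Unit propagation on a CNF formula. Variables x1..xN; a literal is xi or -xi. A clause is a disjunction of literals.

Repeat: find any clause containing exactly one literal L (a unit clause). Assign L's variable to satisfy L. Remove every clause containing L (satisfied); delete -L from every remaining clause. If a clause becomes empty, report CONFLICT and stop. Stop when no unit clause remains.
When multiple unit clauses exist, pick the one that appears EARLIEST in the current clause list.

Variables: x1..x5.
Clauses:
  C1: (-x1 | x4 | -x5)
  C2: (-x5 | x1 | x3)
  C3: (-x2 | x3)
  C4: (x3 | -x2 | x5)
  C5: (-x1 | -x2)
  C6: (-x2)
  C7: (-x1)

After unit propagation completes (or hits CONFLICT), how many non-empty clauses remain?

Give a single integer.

unit clause [-2] forces x2=F; simplify:
  satisfied 4 clause(s); 3 remain; assigned so far: [2]
unit clause [-1] forces x1=F; simplify:
  drop 1 from [-5, 1, 3] -> [-5, 3]
  satisfied 2 clause(s); 1 remain; assigned so far: [1, 2]

Answer: 1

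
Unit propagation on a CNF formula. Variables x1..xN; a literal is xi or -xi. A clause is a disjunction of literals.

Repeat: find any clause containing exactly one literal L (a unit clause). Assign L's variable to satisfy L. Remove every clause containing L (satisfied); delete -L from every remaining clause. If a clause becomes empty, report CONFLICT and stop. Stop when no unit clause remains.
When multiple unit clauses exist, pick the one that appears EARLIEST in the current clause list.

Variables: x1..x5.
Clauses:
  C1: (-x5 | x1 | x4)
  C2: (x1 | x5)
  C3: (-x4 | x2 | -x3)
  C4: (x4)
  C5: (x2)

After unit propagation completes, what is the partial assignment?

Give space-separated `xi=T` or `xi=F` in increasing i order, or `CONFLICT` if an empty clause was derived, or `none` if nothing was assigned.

Answer: x2=T x4=T

Derivation:
unit clause [4] forces x4=T; simplify:
  drop -4 from [-4, 2, -3] -> [2, -3]
  satisfied 2 clause(s); 3 remain; assigned so far: [4]
unit clause [2] forces x2=T; simplify:
  satisfied 2 clause(s); 1 remain; assigned so far: [2, 4]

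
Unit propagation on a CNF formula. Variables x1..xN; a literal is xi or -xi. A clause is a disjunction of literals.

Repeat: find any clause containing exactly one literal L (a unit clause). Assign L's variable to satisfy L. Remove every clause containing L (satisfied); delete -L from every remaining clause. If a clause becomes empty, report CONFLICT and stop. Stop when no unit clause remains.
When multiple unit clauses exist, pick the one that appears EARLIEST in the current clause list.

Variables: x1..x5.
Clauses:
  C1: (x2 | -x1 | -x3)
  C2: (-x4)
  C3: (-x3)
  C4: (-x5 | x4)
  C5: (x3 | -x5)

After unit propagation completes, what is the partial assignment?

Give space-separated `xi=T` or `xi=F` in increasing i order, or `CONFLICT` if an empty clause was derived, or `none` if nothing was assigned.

unit clause [-4] forces x4=F; simplify:
  drop 4 from [-5, 4] -> [-5]
  satisfied 1 clause(s); 4 remain; assigned so far: [4]
unit clause [-3] forces x3=F; simplify:
  drop 3 from [3, -5] -> [-5]
  satisfied 2 clause(s); 2 remain; assigned so far: [3, 4]
unit clause [-5] forces x5=F; simplify:
  satisfied 2 clause(s); 0 remain; assigned so far: [3, 4, 5]

Answer: x3=F x4=F x5=F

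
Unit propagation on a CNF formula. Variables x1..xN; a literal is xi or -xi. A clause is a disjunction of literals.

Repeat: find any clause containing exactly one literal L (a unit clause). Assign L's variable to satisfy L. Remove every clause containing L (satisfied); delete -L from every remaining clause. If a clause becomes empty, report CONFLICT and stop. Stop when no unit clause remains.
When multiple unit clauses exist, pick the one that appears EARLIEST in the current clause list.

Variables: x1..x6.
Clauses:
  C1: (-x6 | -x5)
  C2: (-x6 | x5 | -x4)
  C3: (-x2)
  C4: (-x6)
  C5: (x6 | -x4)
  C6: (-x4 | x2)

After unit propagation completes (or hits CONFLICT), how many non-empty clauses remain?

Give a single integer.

Answer: 0

Derivation:
unit clause [-2] forces x2=F; simplify:
  drop 2 from [-4, 2] -> [-4]
  satisfied 1 clause(s); 5 remain; assigned so far: [2]
unit clause [-6] forces x6=F; simplify:
  drop 6 from [6, -4] -> [-4]
  satisfied 3 clause(s); 2 remain; assigned so far: [2, 6]
unit clause [-4] forces x4=F; simplify:
  satisfied 2 clause(s); 0 remain; assigned so far: [2, 4, 6]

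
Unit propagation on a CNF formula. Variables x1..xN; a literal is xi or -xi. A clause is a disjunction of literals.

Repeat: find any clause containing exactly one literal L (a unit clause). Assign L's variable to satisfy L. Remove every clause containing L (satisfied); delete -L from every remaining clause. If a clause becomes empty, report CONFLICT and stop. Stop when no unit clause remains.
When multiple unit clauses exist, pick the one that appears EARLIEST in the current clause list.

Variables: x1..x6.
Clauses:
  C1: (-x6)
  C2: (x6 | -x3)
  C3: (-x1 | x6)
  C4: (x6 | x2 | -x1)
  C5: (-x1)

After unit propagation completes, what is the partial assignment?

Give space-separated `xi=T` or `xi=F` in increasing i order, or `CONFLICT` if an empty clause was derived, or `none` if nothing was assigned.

Answer: x1=F x3=F x6=F

Derivation:
unit clause [-6] forces x6=F; simplify:
  drop 6 from [6, -3] -> [-3]
  drop 6 from [-1, 6] -> [-1]
  drop 6 from [6, 2, -1] -> [2, -1]
  satisfied 1 clause(s); 4 remain; assigned so far: [6]
unit clause [-3] forces x3=F; simplify:
  satisfied 1 clause(s); 3 remain; assigned so far: [3, 6]
unit clause [-1] forces x1=F; simplify:
  satisfied 3 clause(s); 0 remain; assigned so far: [1, 3, 6]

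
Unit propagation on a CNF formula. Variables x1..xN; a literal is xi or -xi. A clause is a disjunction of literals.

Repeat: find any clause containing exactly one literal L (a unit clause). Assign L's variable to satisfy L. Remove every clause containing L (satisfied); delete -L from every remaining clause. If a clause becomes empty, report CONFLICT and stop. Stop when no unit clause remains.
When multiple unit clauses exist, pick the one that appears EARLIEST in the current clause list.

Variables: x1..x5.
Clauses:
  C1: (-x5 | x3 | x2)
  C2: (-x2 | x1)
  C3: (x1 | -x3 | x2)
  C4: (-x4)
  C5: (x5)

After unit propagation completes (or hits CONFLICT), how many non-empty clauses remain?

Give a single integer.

unit clause [-4] forces x4=F; simplify:
  satisfied 1 clause(s); 4 remain; assigned so far: [4]
unit clause [5] forces x5=T; simplify:
  drop -5 from [-5, 3, 2] -> [3, 2]
  satisfied 1 clause(s); 3 remain; assigned so far: [4, 5]

Answer: 3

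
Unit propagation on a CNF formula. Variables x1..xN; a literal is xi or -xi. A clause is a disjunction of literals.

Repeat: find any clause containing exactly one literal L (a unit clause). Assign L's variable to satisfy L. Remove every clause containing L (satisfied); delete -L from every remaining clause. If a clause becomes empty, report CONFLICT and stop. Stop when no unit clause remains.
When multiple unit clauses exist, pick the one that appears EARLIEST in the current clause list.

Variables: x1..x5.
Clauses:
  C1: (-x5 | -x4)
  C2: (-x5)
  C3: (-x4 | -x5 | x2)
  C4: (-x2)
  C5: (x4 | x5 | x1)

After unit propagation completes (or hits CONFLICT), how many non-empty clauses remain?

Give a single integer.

Answer: 1

Derivation:
unit clause [-5] forces x5=F; simplify:
  drop 5 from [4, 5, 1] -> [4, 1]
  satisfied 3 clause(s); 2 remain; assigned so far: [5]
unit clause [-2] forces x2=F; simplify:
  satisfied 1 clause(s); 1 remain; assigned so far: [2, 5]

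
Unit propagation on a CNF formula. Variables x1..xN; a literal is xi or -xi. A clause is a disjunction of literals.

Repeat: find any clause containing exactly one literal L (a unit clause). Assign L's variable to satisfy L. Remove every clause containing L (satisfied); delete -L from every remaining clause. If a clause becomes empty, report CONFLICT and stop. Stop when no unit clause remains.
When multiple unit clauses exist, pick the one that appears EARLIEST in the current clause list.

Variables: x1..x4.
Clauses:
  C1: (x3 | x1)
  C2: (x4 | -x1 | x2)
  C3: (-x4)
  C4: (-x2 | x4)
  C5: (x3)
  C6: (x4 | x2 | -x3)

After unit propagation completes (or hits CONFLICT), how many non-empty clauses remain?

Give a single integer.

unit clause [-4] forces x4=F; simplify:
  drop 4 from [4, -1, 2] -> [-1, 2]
  drop 4 from [-2, 4] -> [-2]
  drop 4 from [4, 2, -3] -> [2, -3]
  satisfied 1 clause(s); 5 remain; assigned so far: [4]
unit clause [-2] forces x2=F; simplify:
  drop 2 from [-1, 2] -> [-1]
  drop 2 from [2, -3] -> [-3]
  satisfied 1 clause(s); 4 remain; assigned so far: [2, 4]
unit clause [-1] forces x1=F; simplify:
  drop 1 from [3, 1] -> [3]
  satisfied 1 clause(s); 3 remain; assigned so far: [1, 2, 4]
unit clause [3] forces x3=T; simplify:
  drop -3 from [-3] -> [] (empty!)
  satisfied 2 clause(s); 1 remain; assigned so far: [1, 2, 3, 4]
CONFLICT (empty clause)

Answer: 0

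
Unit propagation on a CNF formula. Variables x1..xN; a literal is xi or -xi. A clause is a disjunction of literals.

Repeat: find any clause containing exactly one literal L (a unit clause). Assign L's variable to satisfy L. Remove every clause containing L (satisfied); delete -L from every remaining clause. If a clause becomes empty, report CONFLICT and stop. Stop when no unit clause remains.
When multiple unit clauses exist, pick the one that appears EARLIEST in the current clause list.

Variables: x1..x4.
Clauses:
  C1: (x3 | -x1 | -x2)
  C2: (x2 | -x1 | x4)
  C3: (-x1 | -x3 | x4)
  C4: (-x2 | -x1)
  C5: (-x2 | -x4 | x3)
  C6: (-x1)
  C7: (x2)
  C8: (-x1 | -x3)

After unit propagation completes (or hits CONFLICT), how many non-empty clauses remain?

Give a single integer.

Answer: 1

Derivation:
unit clause [-1] forces x1=F; simplify:
  satisfied 6 clause(s); 2 remain; assigned so far: [1]
unit clause [2] forces x2=T; simplify:
  drop -2 from [-2, -4, 3] -> [-4, 3]
  satisfied 1 clause(s); 1 remain; assigned so far: [1, 2]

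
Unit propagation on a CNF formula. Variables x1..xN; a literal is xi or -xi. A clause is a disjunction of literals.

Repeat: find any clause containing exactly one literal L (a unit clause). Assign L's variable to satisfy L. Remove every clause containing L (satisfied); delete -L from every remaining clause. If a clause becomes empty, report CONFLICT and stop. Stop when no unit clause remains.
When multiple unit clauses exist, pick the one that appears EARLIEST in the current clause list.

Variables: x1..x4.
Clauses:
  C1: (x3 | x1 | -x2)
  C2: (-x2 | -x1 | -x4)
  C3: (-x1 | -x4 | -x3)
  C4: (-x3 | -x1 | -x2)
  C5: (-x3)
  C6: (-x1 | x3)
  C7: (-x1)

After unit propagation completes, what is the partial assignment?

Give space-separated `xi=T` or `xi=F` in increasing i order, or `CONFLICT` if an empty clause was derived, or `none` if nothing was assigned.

unit clause [-3] forces x3=F; simplify:
  drop 3 from [3, 1, -2] -> [1, -2]
  drop 3 from [-1, 3] -> [-1]
  satisfied 3 clause(s); 4 remain; assigned so far: [3]
unit clause [-1] forces x1=F; simplify:
  drop 1 from [1, -2] -> [-2]
  satisfied 3 clause(s); 1 remain; assigned so far: [1, 3]
unit clause [-2] forces x2=F; simplify:
  satisfied 1 clause(s); 0 remain; assigned so far: [1, 2, 3]

Answer: x1=F x2=F x3=F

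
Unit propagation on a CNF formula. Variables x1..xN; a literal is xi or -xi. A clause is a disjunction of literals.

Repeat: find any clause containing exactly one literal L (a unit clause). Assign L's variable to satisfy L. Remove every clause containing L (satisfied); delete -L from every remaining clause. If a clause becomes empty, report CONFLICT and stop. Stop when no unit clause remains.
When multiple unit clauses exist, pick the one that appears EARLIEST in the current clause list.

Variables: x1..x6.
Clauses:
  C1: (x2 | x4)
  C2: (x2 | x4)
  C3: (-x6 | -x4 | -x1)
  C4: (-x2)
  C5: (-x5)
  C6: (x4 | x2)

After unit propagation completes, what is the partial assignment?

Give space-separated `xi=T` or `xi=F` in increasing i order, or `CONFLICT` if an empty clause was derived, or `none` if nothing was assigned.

unit clause [-2] forces x2=F; simplify:
  drop 2 from [2, 4] -> [4]
  drop 2 from [2, 4] -> [4]
  drop 2 from [4, 2] -> [4]
  satisfied 1 clause(s); 5 remain; assigned so far: [2]
unit clause [4] forces x4=T; simplify:
  drop -4 from [-6, -4, -1] -> [-6, -1]
  satisfied 3 clause(s); 2 remain; assigned so far: [2, 4]
unit clause [-5] forces x5=F; simplify:
  satisfied 1 clause(s); 1 remain; assigned so far: [2, 4, 5]

Answer: x2=F x4=T x5=F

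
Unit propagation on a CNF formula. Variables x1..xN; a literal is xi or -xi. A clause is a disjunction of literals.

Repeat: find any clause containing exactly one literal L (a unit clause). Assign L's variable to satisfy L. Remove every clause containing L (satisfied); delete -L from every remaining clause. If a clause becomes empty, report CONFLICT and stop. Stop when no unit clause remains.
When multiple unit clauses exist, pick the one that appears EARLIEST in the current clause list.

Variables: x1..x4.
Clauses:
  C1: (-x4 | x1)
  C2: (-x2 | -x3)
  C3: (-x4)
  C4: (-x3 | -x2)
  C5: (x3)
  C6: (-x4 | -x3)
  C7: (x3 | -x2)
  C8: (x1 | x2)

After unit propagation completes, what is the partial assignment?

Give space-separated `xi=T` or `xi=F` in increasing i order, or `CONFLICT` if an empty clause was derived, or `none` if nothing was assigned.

Answer: x1=T x2=F x3=T x4=F

Derivation:
unit clause [-4] forces x4=F; simplify:
  satisfied 3 clause(s); 5 remain; assigned so far: [4]
unit clause [3] forces x3=T; simplify:
  drop -3 from [-2, -3] -> [-2]
  drop -3 from [-3, -2] -> [-2]
  satisfied 2 clause(s); 3 remain; assigned so far: [3, 4]
unit clause [-2] forces x2=F; simplify:
  drop 2 from [1, 2] -> [1]
  satisfied 2 clause(s); 1 remain; assigned so far: [2, 3, 4]
unit clause [1] forces x1=T; simplify:
  satisfied 1 clause(s); 0 remain; assigned so far: [1, 2, 3, 4]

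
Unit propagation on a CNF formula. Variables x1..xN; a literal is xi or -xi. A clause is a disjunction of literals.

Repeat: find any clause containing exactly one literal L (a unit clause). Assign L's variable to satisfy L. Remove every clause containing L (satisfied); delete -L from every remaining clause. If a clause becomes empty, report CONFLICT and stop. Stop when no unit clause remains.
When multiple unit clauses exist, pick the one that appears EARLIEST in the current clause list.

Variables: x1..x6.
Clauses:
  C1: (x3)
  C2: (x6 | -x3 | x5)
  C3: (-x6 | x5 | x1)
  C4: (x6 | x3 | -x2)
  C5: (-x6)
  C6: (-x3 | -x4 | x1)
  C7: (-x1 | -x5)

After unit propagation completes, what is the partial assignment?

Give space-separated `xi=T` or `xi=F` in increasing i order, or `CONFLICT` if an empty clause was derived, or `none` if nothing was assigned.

Answer: x1=F x3=T x4=F x5=T x6=F

Derivation:
unit clause [3] forces x3=T; simplify:
  drop -3 from [6, -3, 5] -> [6, 5]
  drop -3 from [-3, -4, 1] -> [-4, 1]
  satisfied 2 clause(s); 5 remain; assigned so far: [3]
unit clause [-6] forces x6=F; simplify:
  drop 6 from [6, 5] -> [5]
  satisfied 2 clause(s); 3 remain; assigned so far: [3, 6]
unit clause [5] forces x5=T; simplify:
  drop -5 from [-1, -5] -> [-1]
  satisfied 1 clause(s); 2 remain; assigned so far: [3, 5, 6]
unit clause [-1] forces x1=F; simplify:
  drop 1 from [-4, 1] -> [-4]
  satisfied 1 clause(s); 1 remain; assigned so far: [1, 3, 5, 6]
unit clause [-4] forces x4=F; simplify:
  satisfied 1 clause(s); 0 remain; assigned so far: [1, 3, 4, 5, 6]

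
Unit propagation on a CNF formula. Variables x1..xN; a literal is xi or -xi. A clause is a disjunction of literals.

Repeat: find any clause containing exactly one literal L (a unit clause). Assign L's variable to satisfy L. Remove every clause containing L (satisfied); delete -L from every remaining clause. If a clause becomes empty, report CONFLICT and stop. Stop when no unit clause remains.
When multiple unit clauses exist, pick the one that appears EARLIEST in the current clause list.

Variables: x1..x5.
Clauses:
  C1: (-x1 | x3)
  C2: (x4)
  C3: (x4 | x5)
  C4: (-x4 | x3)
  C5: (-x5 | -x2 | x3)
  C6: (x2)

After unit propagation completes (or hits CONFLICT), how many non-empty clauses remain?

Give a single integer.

unit clause [4] forces x4=T; simplify:
  drop -4 from [-4, 3] -> [3]
  satisfied 2 clause(s); 4 remain; assigned so far: [4]
unit clause [3] forces x3=T; simplify:
  satisfied 3 clause(s); 1 remain; assigned so far: [3, 4]
unit clause [2] forces x2=T; simplify:
  satisfied 1 clause(s); 0 remain; assigned so far: [2, 3, 4]

Answer: 0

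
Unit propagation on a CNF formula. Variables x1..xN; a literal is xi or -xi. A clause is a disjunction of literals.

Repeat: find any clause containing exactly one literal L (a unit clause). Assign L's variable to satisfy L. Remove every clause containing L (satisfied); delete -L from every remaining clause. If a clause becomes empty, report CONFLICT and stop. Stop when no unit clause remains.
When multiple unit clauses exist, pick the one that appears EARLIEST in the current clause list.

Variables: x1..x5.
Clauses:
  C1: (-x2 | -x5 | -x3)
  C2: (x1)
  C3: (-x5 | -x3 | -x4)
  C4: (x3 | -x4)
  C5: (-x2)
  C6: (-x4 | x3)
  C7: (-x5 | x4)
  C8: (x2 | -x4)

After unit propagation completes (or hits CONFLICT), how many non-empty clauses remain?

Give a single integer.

Answer: 0

Derivation:
unit clause [1] forces x1=T; simplify:
  satisfied 1 clause(s); 7 remain; assigned so far: [1]
unit clause [-2] forces x2=F; simplify:
  drop 2 from [2, -4] -> [-4]
  satisfied 2 clause(s); 5 remain; assigned so far: [1, 2]
unit clause [-4] forces x4=F; simplify:
  drop 4 from [-5, 4] -> [-5]
  satisfied 4 clause(s); 1 remain; assigned so far: [1, 2, 4]
unit clause [-5] forces x5=F; simplify:
  satisfied 1 clause(s); 0 remain; assigned so far: [1, 2, 4, 5]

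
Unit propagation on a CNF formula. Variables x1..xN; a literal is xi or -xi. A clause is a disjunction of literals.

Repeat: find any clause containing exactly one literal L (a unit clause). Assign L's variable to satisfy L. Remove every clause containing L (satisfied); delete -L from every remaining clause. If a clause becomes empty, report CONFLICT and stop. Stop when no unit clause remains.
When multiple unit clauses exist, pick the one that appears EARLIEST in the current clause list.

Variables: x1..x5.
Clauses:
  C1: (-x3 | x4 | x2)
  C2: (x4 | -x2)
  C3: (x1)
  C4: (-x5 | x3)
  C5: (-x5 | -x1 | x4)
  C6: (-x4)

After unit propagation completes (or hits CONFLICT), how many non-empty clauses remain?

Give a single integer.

unit clause [1] forces x1=T; simplify:
  drop -1 from [-5, -1, 4] -> [-5, 4]
  satisfied 1 clause(s); 5 remain; assigned so far: [1]
unit clause [-4] forces x4=F; simplify:
  drop 4 from [-3, 4, 2] -> [-3, 2]
  drop 4 from [4, -2] -> [-2]
  drop 4 from [-5, 4] -> [-5]
  satisfied 1 clause(s); 4 remain; assigned so far: [1, 4]
unit clause [-2] forces x2=F; simplify:
  drop 2 from [-3, 2] -> [-3]
  satisfied 1 clause(s); 3 remain; assigned so far: [1, 2, 4]
unit clause [-3] forces x3=F; simplify:
  drop 3 from [-5, 3] -> [-5]
  satisfied 1 clause(s); 2 remain; assigned so far: [1, 2, 3, 4]
unit clause [-5] forces x5=F; simplify:
  satisfied 2 clause(s); 0 remain; assigned so far: [1, 2, 3, 4, 5]

Answer: 0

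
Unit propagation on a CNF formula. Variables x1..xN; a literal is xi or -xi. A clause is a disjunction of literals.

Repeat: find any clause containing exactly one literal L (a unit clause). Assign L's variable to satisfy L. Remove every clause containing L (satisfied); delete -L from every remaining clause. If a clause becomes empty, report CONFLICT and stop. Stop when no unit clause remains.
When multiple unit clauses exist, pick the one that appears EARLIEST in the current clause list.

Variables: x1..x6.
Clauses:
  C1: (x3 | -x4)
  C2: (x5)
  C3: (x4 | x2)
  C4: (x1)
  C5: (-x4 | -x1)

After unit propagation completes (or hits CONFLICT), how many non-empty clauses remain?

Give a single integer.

unit clause [5] forces x5=T; simplify:
  satisfied 1 clause(s); 4 remain; assigned so far: [5]
unit clause [1] forces x1=T; simplify:
  drop -1 from [-4, -1] -> [-4]
  satisfied 1 clause(s); 3 remain; assigned so far: [1, 5]
unit clause [-4] forces x4=F; simplify:
  drop 4 from [4, 2] -> [2]
  satisfied 2 clause(s); 1 remain; assigned so far: [1, 4, 5]
unit clause [2] forces x2=T; simplify:
  satisfied 1 clause(s); 0 remain; assigned so far: [1, 2, 4, 5]

Answer: 0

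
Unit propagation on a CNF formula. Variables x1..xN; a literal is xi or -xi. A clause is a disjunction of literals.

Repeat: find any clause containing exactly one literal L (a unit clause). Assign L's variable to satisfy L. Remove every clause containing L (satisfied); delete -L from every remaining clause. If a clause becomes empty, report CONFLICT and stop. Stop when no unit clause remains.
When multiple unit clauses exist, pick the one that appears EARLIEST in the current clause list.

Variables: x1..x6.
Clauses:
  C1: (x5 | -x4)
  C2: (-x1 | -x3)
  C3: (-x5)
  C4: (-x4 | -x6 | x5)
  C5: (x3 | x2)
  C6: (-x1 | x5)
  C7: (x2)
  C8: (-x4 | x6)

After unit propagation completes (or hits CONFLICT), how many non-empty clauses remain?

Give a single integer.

Answer: 0

Derivation:
unit clause [-5] forces x5=F; simplify:
  drop 5 from [5, -4] -> [-4]
  drop 5 from [-4, -6, 5] -> [-4, -6]
  drop 5 from [-1, 5] -> [-1]
  satisfied 1 clause(s); 7 remain; assigned so far: [5]
unit clause [-4] forces x4=F; simplify:
  satisfied 3 clause(s); 4 remain; assigned so far: [4, 5]
unit clause [-1] forces x1=F; simplify:
  satisfied 2 clause(s); 2 remain; assigned so far: [1, 4, 5]
unit clause [2] forces x2=T; simplify:
  satisfied 2 clause(s); 0 remain; assigned so far: [1, 2, 4, 5]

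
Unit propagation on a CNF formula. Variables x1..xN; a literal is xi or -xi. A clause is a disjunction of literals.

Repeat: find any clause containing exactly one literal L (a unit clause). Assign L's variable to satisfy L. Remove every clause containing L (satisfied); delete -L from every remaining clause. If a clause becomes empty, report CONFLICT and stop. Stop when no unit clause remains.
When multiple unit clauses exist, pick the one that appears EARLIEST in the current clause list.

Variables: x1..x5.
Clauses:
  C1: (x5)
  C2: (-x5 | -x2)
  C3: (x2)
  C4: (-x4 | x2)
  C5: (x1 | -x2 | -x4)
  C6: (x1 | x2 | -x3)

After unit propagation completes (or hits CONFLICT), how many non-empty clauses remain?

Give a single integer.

Answer: 2

Derivation:
unit clause [5] forces x5=T; simplify:
  drop -5 from [-5, -2] -> [-2]
  satisfied 1 clause(s); 5 remain; assigned so far: [5]
unit clause [-2] forces x2=F; simplify:
  drop 2 from [2] -> [] (empty!)
  drop 2 from [-4, 2] -> [-4]
  drop 2 from [1, 2, -3] -> [1, -3]
  satisfied 2 clause(s); 3 remain; assigned so far: [2, 5]
CONFLICT (empty clause)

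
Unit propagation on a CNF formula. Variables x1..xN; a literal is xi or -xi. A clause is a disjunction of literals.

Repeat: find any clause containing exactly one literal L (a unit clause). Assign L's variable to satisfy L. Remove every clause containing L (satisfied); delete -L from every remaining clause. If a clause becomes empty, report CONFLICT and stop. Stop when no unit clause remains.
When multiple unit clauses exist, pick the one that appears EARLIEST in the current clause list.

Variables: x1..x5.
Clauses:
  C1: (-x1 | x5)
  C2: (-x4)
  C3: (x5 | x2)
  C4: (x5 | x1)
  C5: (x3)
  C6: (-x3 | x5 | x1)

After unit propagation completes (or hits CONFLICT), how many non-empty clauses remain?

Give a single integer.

Answer: 4

Derivation:
unit clause [-4] forces x4=F; simplify:
  satisfied 1 clause(s); 5 remain; assigned so far: [4]
unit clause [3] forces x3=T; simplify:
  drop -3 from [-3, 5, 1] -> [5, 1]
  satisfied 1 clause(s); 4 remain; assigned so far: [3, 4]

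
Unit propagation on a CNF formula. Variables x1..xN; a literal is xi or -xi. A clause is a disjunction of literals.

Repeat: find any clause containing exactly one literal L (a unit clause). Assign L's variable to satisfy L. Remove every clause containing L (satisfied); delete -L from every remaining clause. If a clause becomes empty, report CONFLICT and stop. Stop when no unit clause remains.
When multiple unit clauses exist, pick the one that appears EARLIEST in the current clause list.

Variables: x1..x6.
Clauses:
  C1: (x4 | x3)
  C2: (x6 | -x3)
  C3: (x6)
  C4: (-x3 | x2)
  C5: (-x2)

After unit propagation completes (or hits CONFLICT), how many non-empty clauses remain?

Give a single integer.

unit clause [6] forces x6=T; simplify:
  satisfied 2 clause(s); 3 remain; assigned so far: [6]
unit clause [-2] forces x2=F; simplify:
  drop 2 from [-3, 2] -> [-3]
  satisfied 1 clause(s); 2 remain; assigned so far: [2, 6]
unit clause [-3] forces x3=F; simplify:
  drop 3 from [4, 3] -> [4]
  satisfied 1 clause(s); 1 remain; assigned so far: [2, 3, 6]
unit clause [4] forces x4=T; simplify:
  satisfied 1 clause(s); 0 remain; assigned so far: [2, 3, 4, 6]

Answer: 0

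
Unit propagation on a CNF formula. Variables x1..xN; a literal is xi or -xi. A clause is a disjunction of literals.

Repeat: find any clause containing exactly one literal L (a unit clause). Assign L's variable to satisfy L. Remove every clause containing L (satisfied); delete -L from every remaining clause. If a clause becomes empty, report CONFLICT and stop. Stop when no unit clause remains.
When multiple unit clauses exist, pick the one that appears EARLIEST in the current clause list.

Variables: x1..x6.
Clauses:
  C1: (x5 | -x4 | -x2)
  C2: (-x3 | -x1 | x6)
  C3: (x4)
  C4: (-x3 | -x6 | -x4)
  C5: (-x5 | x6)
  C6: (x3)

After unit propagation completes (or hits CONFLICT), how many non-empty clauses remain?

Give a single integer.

Answer: 0

Derivation:
unit clause [4] forces x4=T; simplify:
  drop -4 from [5, -4, -2] -> [5, -2]
  drop -4 from [-3, -6, -4] -> [-3, -6]
  satisfied 1 clause(s); 5 remain; assigned so far: [4]
unit clause [3] forces x3=T; simplify:
  drop -3 from [-3, -1, 6] -> [-1, 6]
  drop -3 from [-3, -6] -> [-6]
  satisfied 1 clause(s); 4 remain; assigned so far: [3, 4]
unit clause [-6] forces x6=F; simplify:
  drop 6 from [-1, 6] -> [-1]
  drop 6 from [-5, 6] -> [-5]
  satisfied 1 clause(s); 3 remain; assigned so far: [3, 4, 6]
unit clause [-1] forces x1=F; simplify:
  satisfied 1 clause(s); 2 remain; assigned so far: [1, 3, 4, 6]
unit clause [-5] forces x5=F; simplify:
  drop 5 from [5, -2] -> [-2]
  satisfied 1 clause(s); 1 remain; assigned so far: [1, 3, 4, 5, 6]
unit clause [-2] forces x2=F; simplify:
  satisfied 1 clause(s); 0 remain; assigned so far: [1, 2, 3, 4, 5, 6]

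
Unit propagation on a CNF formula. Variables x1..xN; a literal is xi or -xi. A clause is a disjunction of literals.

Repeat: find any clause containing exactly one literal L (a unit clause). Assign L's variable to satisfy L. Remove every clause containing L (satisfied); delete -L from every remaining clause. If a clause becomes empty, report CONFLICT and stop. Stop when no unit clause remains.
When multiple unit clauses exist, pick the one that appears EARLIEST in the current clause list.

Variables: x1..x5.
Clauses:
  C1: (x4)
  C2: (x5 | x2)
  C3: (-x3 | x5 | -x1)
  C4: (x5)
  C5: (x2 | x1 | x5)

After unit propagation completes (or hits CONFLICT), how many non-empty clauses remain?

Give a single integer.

Answer: 0

Derivation:
unit clause [4] forces x4=T; simplify:
  satisfied 1 clause(s); 4 remain; assigned so far: [4]
unit clause [5] forces x5=T; simplify:
  satisfied 4 clause(s); 0 remain; assigned so far: [4, 5]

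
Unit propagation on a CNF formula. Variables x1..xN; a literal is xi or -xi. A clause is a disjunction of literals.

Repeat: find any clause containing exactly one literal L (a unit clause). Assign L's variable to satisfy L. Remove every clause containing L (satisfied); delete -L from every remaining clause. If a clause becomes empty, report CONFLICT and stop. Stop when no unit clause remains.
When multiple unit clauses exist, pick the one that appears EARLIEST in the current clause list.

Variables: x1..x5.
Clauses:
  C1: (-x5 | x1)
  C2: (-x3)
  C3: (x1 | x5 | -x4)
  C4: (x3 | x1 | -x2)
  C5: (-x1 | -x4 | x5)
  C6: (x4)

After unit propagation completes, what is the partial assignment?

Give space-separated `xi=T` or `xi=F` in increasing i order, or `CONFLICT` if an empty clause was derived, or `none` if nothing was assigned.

Answer: x3=F x4=T

Derivation:
unit clause [-3] forces x3=F; simplify:
  drop 3 from [3, 1, -2] -> [1, -2]
  satisfied 1 clause(s); 5 remain; assigned so far: [3]
unit clause [4] forces x4=T; simplify:
  drop -4 from [1, 5, -4] -> [1, 5]
  drop -4 from [-1, -4, 5] -> [-1, 5]
  satisfied 1 clause(s); 4 remain; assigned so far: [3, 4]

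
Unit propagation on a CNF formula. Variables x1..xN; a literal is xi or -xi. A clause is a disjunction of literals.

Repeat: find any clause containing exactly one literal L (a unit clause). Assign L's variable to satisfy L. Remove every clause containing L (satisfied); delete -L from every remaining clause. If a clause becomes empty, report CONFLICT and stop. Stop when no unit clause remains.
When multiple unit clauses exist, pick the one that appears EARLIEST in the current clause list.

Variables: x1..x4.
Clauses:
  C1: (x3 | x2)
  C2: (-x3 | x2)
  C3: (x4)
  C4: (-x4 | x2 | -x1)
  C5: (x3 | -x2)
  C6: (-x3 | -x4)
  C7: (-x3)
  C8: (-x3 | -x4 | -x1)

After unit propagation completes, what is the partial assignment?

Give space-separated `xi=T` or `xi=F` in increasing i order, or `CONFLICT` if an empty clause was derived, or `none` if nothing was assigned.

Answer: CONFLICT

Derivation:
unit clause [4] forces x4=T; simplify:
  drop -4 from [-4, 2, -1] -> [2, -1]
  drop -4 from [-3, -4] -> [-3]
  drop -4 from [-3, -4, -1] -> [-3, -1]
  satisfied 1 clause(s); 7 remain; assigned so far: [4]
unit clause [-3] forces x3=F; simplify:
  drop 3 from [3, 2] -> [2]
  drop 3 from [3, -2] -> [-2]
  satisfied 4 clause(s); 3 remain; assigned so far: [3, 4]
unit clause [2] forces x2=T; simplify:
  drop -2 from [-2] -> [] (empty!)
  satisfied 2 clause(s); 1 remain; assigned so far: [2, 3, 4]
CONFLICT (empty clause)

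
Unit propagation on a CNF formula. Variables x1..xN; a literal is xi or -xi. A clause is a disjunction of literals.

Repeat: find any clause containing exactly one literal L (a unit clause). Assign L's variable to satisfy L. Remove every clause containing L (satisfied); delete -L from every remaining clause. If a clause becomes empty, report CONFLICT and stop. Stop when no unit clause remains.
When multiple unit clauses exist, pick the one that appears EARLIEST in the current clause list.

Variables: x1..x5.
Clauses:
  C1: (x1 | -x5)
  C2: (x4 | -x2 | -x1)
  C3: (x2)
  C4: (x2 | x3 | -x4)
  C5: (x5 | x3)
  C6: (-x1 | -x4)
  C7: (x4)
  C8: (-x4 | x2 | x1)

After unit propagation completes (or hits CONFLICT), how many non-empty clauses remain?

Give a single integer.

Answer: 0

Derivation:
unit clause [2] forces x2=T; simplify:
  drop -2 from [4, -2, -1] -> [4, -1]
  satisfied 3 clause(s); 5 remain; assigned so far: [2]
unit clause [4] forces x4=T; simplify:
  drop -4 from [-1, -4] -> [-1]
  satisfied 2 clause(s); 3 remain; assigned so far: [2, 4]
unit clause [-1] forces x1=F; simplify:
  drop 1 from [1, -5] -> [-5]
  satisfied 1 clause(s); 2 remain; assigned so far: [1, 2, 4]
unit clause [-5] forces x5=F; simplify:
  drop 5 from [5, 3] -> [3]
  satisfied 1 clause(s); 1 remain; assigned so far: [1, 2, 4, 5]
unit clause [3] forces x3=T; simplify:
  satisfied 1 clause(s); 0 remain; assigned so far: [1, 2, 3, 4, 5]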